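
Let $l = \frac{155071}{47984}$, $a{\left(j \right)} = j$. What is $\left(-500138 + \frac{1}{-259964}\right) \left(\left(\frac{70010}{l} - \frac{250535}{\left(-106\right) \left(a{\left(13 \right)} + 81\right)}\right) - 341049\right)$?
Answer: $\frac{64157665956238001643795363}{401677510852016} \approx 1.5972 \cdot 10^{11}$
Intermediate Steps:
$l = \frac{155071}{47984}$ ($l = 155071 \cdot \frac{1}{47984} = \frac{155071}{47984} \approx 3.2317$)
$\left(-500138 + \frac{1}{-259964}\right) \left(\left(\frac{70010}{l} - \frac{250535}{\left(-106\right) \left(a{\left(13 \right)} + 81\right)}\right) - 341049\right) = \left(-500138 + \frac{1}{-259964}\right) \left(\left(\frac{70010}{\frac{155071}{47984}} - \frac{250535}{\left(-106\right) \left(13 + 81\right)}\right) - 341049\right) = \left(-500138 - \frac{1}{259964}\right) \left(\left(70010 \cdot \frac{47984}{155071} - \frac{250535}{\left(-106\right) 94}\right) - 341049\right) = - \frac{130017875033 \left(\left(\frac{3359359840}{155071} - \frac{250535}{-9964}\right) - 341049\right)}{259964} = - \frac{130017875033 \left(\left(\frac{3359359840}{155071} - - \frac{250535}{9964}\right) - 341049\right)}{259964} = - \frac{130017875033 \left(\left(\frac{3359359840}{155071} + \frac{250535}{9964}\right) - 341049\right)}{259964} = - \frac{130017875033 \left(\frac{33511512158745}{1545127444} - 341049\right)}{259964} = \left(- \frac{130017875033}{259964}\right) \left(- \frac{493452657490011}{1545127444}\right) = \frac{64157665956238001643795363}{401677510852016}$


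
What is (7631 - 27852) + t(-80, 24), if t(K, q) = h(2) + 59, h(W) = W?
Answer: -20160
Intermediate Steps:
t(K, q) = 61 (t(K, q) = 2 + 59 = 61)
(7631 - 27852) + t(-80, 24) = (7631 - 27852) + 61 = -20221 + 61 = -20160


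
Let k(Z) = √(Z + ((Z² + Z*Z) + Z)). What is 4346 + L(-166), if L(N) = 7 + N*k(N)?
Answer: 4353 - 332*√13695 ≈ -34500.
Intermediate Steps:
k(Z) = √(2*Z + 2*Z²) (k(Z) = √(Z + ((Z² + Z²) + Z)) = √(Z + (2*Z² + Z)) = √(Z + (Z + 2*Z²)) = √(2*Z + 2*Z²))
L(N) = 7 + N*√2*√(N*(1 + N)) (L(N) = 7 + N*(√2*√(N*(1 + N))) = 7 + N*√2*√(N*(1 + N)))
4346 + L(-166) = 4346 + (7 - 166*√2*√(-166*(1 - 166))) = 4346 + (7 - 166*√2*√(-166*(-165))) = 4346 + (7 - 166*√2*√27390) = 4346 + (7 - 332*√13695) = 4353 - 332*√13695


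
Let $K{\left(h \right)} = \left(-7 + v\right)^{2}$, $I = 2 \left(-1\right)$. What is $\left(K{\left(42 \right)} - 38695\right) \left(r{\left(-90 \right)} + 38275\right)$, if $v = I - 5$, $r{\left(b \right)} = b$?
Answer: $-1470084315$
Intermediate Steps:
$I = -2$
$v = -7$ ($v = -2 - 5 = -7$)
$K{\left(h \right)} = 196$ ($K{\left(h \right)} = \left(-7 - 7\right)^{2} = \left(-14\right)^{2} = 196$)
$\left(K{\left(42 \right)} - 38695\right) \left(r{\left(-90 \right)} + 38275\right) = \left(196 - 38695\right) \left(-90 + 38275\right) = \left(-38499\right) 38185 = -1470084315$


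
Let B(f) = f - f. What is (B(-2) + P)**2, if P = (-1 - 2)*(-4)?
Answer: 144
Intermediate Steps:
B(f) = 0
P = 12 (P = -3*(-4) = 12)
(B(-2) + P)**2 = (0 + 12)**2 = 12**2 = 144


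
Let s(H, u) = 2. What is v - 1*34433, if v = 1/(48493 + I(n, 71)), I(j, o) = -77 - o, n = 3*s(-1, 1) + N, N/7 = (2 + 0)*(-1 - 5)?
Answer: -1664663384/48345 ≈ -34433.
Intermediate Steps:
N = -84 (N = 7*((2 + 0)*(-1 - 5)) = 7*(2*(-6)) = 7*(-12) = -84)
n = -78 (n = 3*2 - 84 = 6 - 84 = -78)
v = 1/48345 (v = 1/(48493 + (-77 - 1*71)) = 1/(48493 + (-77 - 71)) = 1/(48493 - 148) = 1/48345 ≈ 2.0685e-5)
v - 1*34433 = 1/48345 - 1*34433 = 1/48345 - 34433 = -1664663384/48345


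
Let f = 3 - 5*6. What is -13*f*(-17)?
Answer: -5967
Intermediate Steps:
f = -27 (f = 3 - 30 = -27)
-13*f*(-17) = -13*(-27)*(-17) = 351*(-17) = -5967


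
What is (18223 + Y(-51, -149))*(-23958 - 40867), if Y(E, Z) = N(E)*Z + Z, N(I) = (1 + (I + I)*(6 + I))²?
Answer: 203582704735875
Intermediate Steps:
N(I) = (1 + 2*I*(6 + I))² (N(I) = (1 + (2*I)*(6 + I))² = (1 + 2*I*(6 + I))²)
Y(E, Z) = Z + Z*(1 + 2*E² + 12*E)² (Y(E, Z) = (1 + 2*E² + 12*E)²*Z + Z = Z*(1 + 2*E² + 12*E)² + Z = Z + Z*(1 + 2*E² + 12*E)²)
(18223 + Y(-51, -149))*(-23958 - 40867) = (18223 - 149*(1 + (1 + 2*(-51)² + 12*(-51))²))*(-23958 - 40867) = (18223 - 149*(1 + (1 + 2*2601 - 612)²))*(-64825) = (18223 - 149*(1 + (1 + 5202 - 612)²))*(-64825) = (18223 - 149*(1 + 4591²))*(-64825) = (18223 - 149*(1 + 21077281))*(-64825) = (18223 - 149*21077282)*(-64825) = (18223 - 3140515018)*(-64825) = -3140496795*(-64825) = 203582704735875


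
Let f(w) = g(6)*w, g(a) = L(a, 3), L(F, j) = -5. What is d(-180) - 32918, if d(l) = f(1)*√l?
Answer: -32918 - 30*I*√5 ≈ -32918.0 - 67.082*I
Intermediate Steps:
g(a) = -5
f(w) = -5*w
d(l) = -5*√l (d(l) = (-5*1)*√l = -5*√l)
d(-180) - 32918 = -30*I*√5 - 32918 = -32918 - 30*I*√5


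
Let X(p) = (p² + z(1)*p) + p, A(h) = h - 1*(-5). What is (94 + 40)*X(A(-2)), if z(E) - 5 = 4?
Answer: 5226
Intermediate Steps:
z(E) = 9 (z(E) = 5 + 4 = 9)
A(h) = 5 + h (A(h) = h + 5 = 5 + h)
X(p) = p² + 10*p (X(p) = (p² + 9*p) + p = p² + 10*p)
(94 + 40)*X(A(-2)) = (94 + 40)*((5 - 2)*(10 + (5 - 2))) = 134*(3*(10 + 3)) = 134*(3*13) = 134*39 = 5226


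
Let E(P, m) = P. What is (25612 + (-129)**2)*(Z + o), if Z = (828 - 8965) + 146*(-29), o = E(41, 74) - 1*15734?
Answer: -1185788192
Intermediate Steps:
o = -15693 (o = 41 - 1*15734 = 41 - 15734 = -15693)
Z = -12371 (Z = -8137 - 4234 = -12371)
(25612 + (-129)**2)*(Z + o) = (25612 + (-129)**2)*(-12371 - 15693) = (25612 + 16641)*(-28064) = 42253*(-28064) = -1185788192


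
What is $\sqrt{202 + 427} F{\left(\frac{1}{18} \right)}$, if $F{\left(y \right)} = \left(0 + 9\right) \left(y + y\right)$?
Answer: $\sqrt{629} \approx 25.08$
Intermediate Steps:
$F{\left(y \right)} = 18 y$ ($F{\left(y \right)} = 9 \cdot 2 y = 18 y$)
$\sqrt{202 + 427} F{\left(\frac{1}{18} \right)} = \sqrt{202 + 427} \cdot \frac{18}{18} = \sqrt{629} \cdot 18 \cdot \frac{1}{18} = \sqrt{629} \cdot 1 = \sqrt{629}$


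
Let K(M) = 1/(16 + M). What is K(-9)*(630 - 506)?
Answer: 124/7 ≈ 17.714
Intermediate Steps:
K(-9)*(630 - 506) = (630 - 506)/(16 - 9) = 124/7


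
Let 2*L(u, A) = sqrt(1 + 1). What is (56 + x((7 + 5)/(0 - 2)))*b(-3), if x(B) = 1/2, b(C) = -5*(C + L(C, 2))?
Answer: 1695/2 - 565*sqrt(2)/4 ≈ 647.74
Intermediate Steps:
L(u, A) = sqrt(2)/2 (L(u, A) = sqrt(1 + 1)/2 = sqrt(2)/2)
b(C) = -5*C - 5*sqrt(2)/2 (b(C) = -5*(C + sqrt(2)/2) = -5*C - 5*sqrt(2)/2)
x(B) = 1/2
(56 + x((7 + 5)/(0 - 2)))*b(-3) = (56 + 1/2)*(-5*(-3) - 5*sqrt(2)/2) = 113*(15 - 5*sqrt(2)/2)/2 = 1695/2 - 565*sqrt(2)/4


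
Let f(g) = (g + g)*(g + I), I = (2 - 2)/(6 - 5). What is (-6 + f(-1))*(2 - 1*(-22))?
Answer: -96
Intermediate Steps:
I = 0 (I = 0/1 = 0*1 = 0)
f(g) = 2*g² (f(g) = (g + g)*(g + 0) = (2*g)*g = 2*g²)
(-6 + f(-1))*(2 - 1*(-22)) = (-6 + 2*(-1)²)*(2 - 1*(-22)) = (-6 + 2*1)*(2 + 22) = (-6 + 2)*24 = -4*24 = -96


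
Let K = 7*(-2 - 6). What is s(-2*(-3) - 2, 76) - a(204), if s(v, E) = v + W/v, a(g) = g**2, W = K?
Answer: -41626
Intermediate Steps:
K = -56 (K = 7*(-8) = -56)
W = -56
s(v, E) = v - 56/v
s(-2*(-3) - 2, 76) - a(204) = ((-2*(-3) - 2) - 56/(-2*(-3) - 2)) - 1*204**2 = ((6 - 2) - 56/(6 - 2)) - 1*41616 = (4 - 56/4) - 41616 = (4 - 56*1/4) - 41616 = (4 - 14) - 41616 = -10 - 41616 = -41626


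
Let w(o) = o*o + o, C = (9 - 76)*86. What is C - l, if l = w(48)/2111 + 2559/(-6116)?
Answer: -74401450295/12910876 ≈ -5762.7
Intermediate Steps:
C = -5762 (C = -67*86 = -5762)
w(o) = o + o² (w(o) = o² + o = o + o²)
l = 8982783/12910876 (l = (48*(1 + 48))/2111 + 2559/(-6116) = (48*49)*(1/2111) + 2559*(-1/6116) = 2352*(1/2111) - 2559/6116 = 2352/2111 - 2559/6116 = 8982783/12910876 ≈ 0.69575)
C - l = -5762 - 1*8982783/12910876 = -5762 - 8982783/12910876 = -74401450295/12910876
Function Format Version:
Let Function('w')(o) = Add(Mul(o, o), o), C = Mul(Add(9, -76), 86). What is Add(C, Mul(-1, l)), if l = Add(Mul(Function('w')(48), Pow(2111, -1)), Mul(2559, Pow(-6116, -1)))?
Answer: Rational(-74401450295, 12910876) ≈ -5762.7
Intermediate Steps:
C = -5762 (C = Mul(-67, 86) = -5762)
Function('w')(o) = Add(o, Pow(o, 2)) (Function('w')(o) = Add(Pow(o, 2), o) = Add(o, Pow(o, 2)))
l = Rational(8982783, 12910876) (l = Add(Mul(Mul(48, Add(1, 48)), Pow(2111, -1)), Mul(2559, Pow(-6116, -1))) = Add(Mul(Mul(48, 49), Rational(1, 2111)), Mul(2559, Rational(-1, 6116))) = Add(Mul(2352, Rational(1, 2111)), Rational(-2559, 6116)) = Add(Rational(2352, 2111), Rational(-2559, 6116)) = Rational(8982783, 12910876) ≈ 0.69575)
Add(C, Mul(-1, l)) = Add(-5762, Mul(-1, Rational(8982783, 12910876))) = Add(-5762, Rational(-8982783, 12910876)) = Rational(-74401450295, 12910876)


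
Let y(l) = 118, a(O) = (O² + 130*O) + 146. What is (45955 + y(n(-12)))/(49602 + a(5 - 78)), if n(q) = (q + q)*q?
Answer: 46073/45587 ≈ 1.0107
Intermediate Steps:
a(O) = 146 + O² + 130*O
n(q) = 2*q² (n(q) = (2*q)*q = 2*q²)
(45955 + y(n(-12)))/(49602 + a(5 - 78)) = (45955 + 118)/(49602 + (146 + (5 - 78)² + 130*(5 - 78))) = 46073/(49602 + (146 + (-73)² + 130*(-73))) = 46073/(49602 + (146 + 5329 - 9490)) = 46073/(49602 - 4015) = 46073/45587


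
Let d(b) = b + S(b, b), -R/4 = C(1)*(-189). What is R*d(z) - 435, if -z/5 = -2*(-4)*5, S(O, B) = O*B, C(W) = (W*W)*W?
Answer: 30088365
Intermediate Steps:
C(W) = W**3 (C(W) = W**2*W = W**3)
S(O, B) = B*O
z = -200 (z = -5*(-2*(-4))*5 = -40*5 = -5*40 = -200)
R = 756 (R = -4*1**3*(-189) = -4*(-189) = 756)
d(b) = b + b**2 (d(b) = b + b*b = b + b**2)
R*d(z) - 435 = 756*(-200*(1 - 200)) - 435 = 756*(-200*(-199)) - 435 = 756*39800 - 435 = 30088800 - 435 = 30088365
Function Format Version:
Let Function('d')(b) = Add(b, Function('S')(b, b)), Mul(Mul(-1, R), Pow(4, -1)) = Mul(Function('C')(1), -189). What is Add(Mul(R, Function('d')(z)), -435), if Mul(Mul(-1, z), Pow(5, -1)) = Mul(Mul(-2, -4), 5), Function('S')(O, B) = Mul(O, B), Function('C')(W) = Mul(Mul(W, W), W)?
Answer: 30088365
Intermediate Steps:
Function('C')(W) = Pow(W, 3) (Function('C')(W) = Mul(Pow(W, 2), W) = Pow(W, 3))
Function('S')(O, B) = Mul(B, O)
z = -200 (z = Mul(-5, Mul(Mul(-2, -4), 5)) = Mul(-5, Mul(8, 5)) = Mul(-5, 40) = -200)
R = 756 (R = Mul(-4, Mul(Pow(1, 3), -189)) = Mul(-4, Mul(1, -189)) = Mul(-4, -189) = 756)
Function('d')(b) = Add(b, Pow(b, 2)) (Function('d')(b) = Add(b, Mul(b, b)) = Add(b, Pow(b, 2)))
Add(Mul(R, Function('d')(z)), -435) = Add(Mul(756, Mul(-200, Add(1, -200))), -435) = Add(Mul(756, Mul(-200, -199)), -435) = Add(Mul(756, 39800), -435) = Add(30088800, -435) = 30088365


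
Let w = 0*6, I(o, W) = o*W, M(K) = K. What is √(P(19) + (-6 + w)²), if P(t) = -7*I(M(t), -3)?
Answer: √435 ≈ 20.857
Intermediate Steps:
I(o, W) = W*o
w = 0
P(t) = 21*t (P(t) = -(-21)*t = 21*t)
√(P(19) + (-6 + w)²) = √(21*19 + (-6 + 0)²) = √(399 + (-6)²) = √(399 + 36) = √435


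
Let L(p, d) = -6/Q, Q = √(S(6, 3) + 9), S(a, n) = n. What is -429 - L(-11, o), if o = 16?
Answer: -429 + √3 ≈ -427.27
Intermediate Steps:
Q = 2*√3 (Q = √(3 + 9) = √12 = 2*√3 ≈ 3.4641)
L(p, d) = -√3 (L(p, d) = -6*√3/6 = -√3)
-429 - L(-11, o) = -429 - (-1)*√3 = -429 + √3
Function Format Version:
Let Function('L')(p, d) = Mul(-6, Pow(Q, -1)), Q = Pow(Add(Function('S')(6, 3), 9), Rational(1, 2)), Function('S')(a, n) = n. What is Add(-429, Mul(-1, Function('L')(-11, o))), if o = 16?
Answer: Add(-429, Pow(3, Rational(1, 2))) ≈ -427.27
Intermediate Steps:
Q = Mul(2, Pow(3, Rational(1, 2))) (Q = Pow(Add(3, 9), Rational(1, 2)) = Pow(12, Rational(1, 2)) = Mul(2, Pow(3, Rational(1, 2))) ≈ 3.4641)
Function('L')(p, d) = Mul(-1, Pow(3, Rational(1, 2))) (Function('L')(p, d) = Mul(-6, Pow(Mul(2, Pow(3, Rational(1, 2))), -1)) = Mul(-6, Mul(Rational(1, 6), Pow(3, Rational(1, 2)))) = Mul(-1, Pow(3, Rational(1, 2))))
Add(-429, Mul(-1, Function('L')(-11, o))) = Add(-429, Mul(-1, Mul(-1, Pow(3, Rational(1, 2))))) = Add(-429, Pow(3, Rational(1, 2)))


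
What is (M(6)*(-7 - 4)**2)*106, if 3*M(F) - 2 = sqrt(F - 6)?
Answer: 25652/3 ≈ 8550.7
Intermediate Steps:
M(F) = 2/3 + sqrt(-6 + F)/3 (M(F) = 2/3 + sqrt(F - 6)/3 = 2/3 + sqrt(-6 + F)/3)
(M(6)*(-7 - 4)**2)*106 = ((2/3 + sqrt(-6 + 6)/3)*(-7 - 4)**2)*106 = ((2/3 + sqrt(0)/3)*(-11)**2)*106 = ((2/3 + (1/3)*0)*121)*106 = ((2/3 + 0)*121)*106 = ((2/3)*121)*106 = (242/3)*106 = 25652/3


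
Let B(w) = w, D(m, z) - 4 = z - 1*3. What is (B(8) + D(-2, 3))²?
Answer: 144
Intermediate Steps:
D(m, z) = 1 + z (D(m, z) = 4 + (z - 1*3) = 4 + (z - 3) = 4 + (-3 + z) = 1 + z)
(B(8) + D(-2, 3))² = (8 + (1 + 3))² = (8 + 4)² = 12² = 144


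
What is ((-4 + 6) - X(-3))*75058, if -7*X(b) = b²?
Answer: 1726334/7 ≈ 2.4662e+5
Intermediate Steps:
X(b) = -b²/7
((-4 + 6) - X(-3))*75058 = ((-4 + 6) - (-1)*(-3)²/7)*75058 = (2 - (-1)*9/7)*75058 = (2 - 1*(-9/7))*75058 = (2 + 9/7)*75058 = (23/7)*75058 = 1726334/7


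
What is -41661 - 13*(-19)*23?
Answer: -35980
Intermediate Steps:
-41661 - 13*(-19)*23 = -41661 - (-247)*23 = -41661 - 1*(-5681) = -41661 + 5681 = -35980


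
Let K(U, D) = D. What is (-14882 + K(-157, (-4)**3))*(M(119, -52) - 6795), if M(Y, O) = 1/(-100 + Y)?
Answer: 1929588384/19 ≈ 1.0156e+8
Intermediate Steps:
(-14882 + K(-157, (-4)**3))*(M(119, -52) - 6795) = (-14882 + (-4)**3)*(1/(-100 + 119) - 6795) = (-14882 - 64)*(1/19 - 6795) = -14946*(1/19 - 6795) = -14946*(-129104/19) = 1929588384/19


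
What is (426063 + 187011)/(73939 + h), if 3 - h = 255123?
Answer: -7962/2353 ≈ -3.3838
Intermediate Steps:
h = -255120 (h = 3 - 1*255123 = 3 - 255123 = -255120)
(426063 + 187011)/(73939 + h) = (426063 + 187011)/(73939 - 255120) = 613074/(-181181) = 613074*(-1/181181) = -7962/2353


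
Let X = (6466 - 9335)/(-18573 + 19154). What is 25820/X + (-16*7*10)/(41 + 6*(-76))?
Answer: -1244475204/238127 ≈ -5226.1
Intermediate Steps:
X = -2869/581 ≈ -4.9380
25820/X + (-16*7*10)/(41 + 6*(-76)) = 25820/(-2869/581) + (-16*7*10)/(41 + 6*(-76)) = 25820*(-581/2869) + (-112*10)/(41 - 456) = -15001420/2869 - 1120/(-415) = -15001420/2869 - 1120*(-1/415) = -15001420/2869 + 224/83 = -1244475204/238127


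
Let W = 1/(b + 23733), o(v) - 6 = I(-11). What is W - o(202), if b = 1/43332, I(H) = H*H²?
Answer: 1362627866357/1028398357 ≈ 1325.0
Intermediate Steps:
I(H) = H³
o(v) = -1325 (o(v) = 6 + (-11)³ = 6 - 1331 = -1325)
b = 1/43332 ≈ 2.3078e-5
W = 43332/1028398357 (W = 1/(1/43332 + 23733) = 1/(1028398357/43332) = 43332/1028398357 ≈ 4.2135e-5)
W - o(202) = 43332/1028398357 - 1*(-1325) = 43332/1028398357 + 1325 = 1362627866357/1028398357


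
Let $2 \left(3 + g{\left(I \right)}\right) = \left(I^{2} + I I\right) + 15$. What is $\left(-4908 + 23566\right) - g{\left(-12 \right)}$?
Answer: $\frac{37019}{2} \approx 18510.0$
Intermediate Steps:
$g{\left(I \right)} = \frac{9}{2} + I^{2}$ ($g{\left(I \right)} = -3 + \frac{\left(I^{2} + I I\right) + 15}{2} = -3 + \frac{\left(I^{2} + I^{2}\right) + 15}{2} = -3 + \frac{2 I^{2} + 15}{2} = -3 + \frac{15 + 2 I^{2}}{2} = -3 + \left(\frac{15}{2} + I^{2}\right) = \frac{9}{2} + I^{2}$)
$\left(-4908 + 23566\right) - g{\left(-12 \right)} = \left(-4908 + 23566\right) - \left(\frac{9}{2} + \left(-12\right)^{2}\right) = 18658 - \left(\frac{9}{2} + 144\right) = 18658 - \frac{297}{2} = \frac{37019}{2}$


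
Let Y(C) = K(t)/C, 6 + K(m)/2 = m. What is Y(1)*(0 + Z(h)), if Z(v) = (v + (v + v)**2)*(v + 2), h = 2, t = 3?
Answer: -432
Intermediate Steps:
K(m) = -12 + 2*m
Y(C) = -6/C (Y(C) = (-12 + 2*3)/C = (-12 + 6)/C = -6/C)
Z(v) = (2 + v)*(v + 4*v**2) (Z(v) = (v + (2*v)**2)*(2 + v) = (v + 4*v**2)*(2 + v) = (2 + v)*(v + 4*v**2))
Y(1)*(0 + Z(h)) = (-6/1)*(0 + 2*(2 + 4*2**2 + 9*2)) = (-6*1)*(0 + 2*(2 + 4*4 + 18)) = -6*(0 + 2*(2 + 16 + 18)) = -6*(0 + 2*36) = -6*(0 + 72) = -6*72 = -432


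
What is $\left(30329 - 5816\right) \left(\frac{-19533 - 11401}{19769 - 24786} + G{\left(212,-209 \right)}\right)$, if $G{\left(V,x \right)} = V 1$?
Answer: $\frac{26830409994}{5017} \approx 5.3479 \cdot 10^{6}$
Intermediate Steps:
$G{\left(V,x \right)} = V$
$\left(30329 - 5816\right) \left(\frac{-19533 - 11401}{19769 - 24786} + G{\left(212,-209 \right)}\right) = \left(30329 - 5816\right) \left(\frac{-19533 - 11401}{19769 - 24786} + 212\right) = 24513 \left(- \frac{30934}{-5017} + 212\right) = 24513 \left(\left(-30934\right) \left(- \frac{1}{5017}\right) + 212\right) = 24513 \left(\frac{30934}{5017} + 212\right) = 24513 \cdot \frac{1094538}{5017} = \frac{26830409994}{5017}$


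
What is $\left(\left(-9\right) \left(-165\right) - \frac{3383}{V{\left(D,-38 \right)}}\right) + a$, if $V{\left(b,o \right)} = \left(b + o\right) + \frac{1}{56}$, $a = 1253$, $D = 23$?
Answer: $\frac{2486630}{839} \approx 2963.8$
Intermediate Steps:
$V{\left(b,o \right)} = \frac{1}{56} + b + o$ ($V{\left(b,o \right)} = \left(b + o\right) + \frac{1}{56} = \frac{1}{56} + b + o$)
$\left(\left(-9\right) \left(-165\right) - \frac{3383}{V{\left(D,-38 \right)}}\right) + a = \left(\left(-9\right) \left(-165\right) - \frac{3383}{\frac{1}{56} + 23 - 38}\right) + 1253 = \left(1485 - \frac{3383}{- \frac{839}{56}}\right) + 1253 = \left(1485 - - \frac{189448}{839}\right) + 1253 = \left(1485 + \frac{189448}{839}\right) + 1253 = \frac{1435363}{839} + 1253 = \frac{2486630}{839}$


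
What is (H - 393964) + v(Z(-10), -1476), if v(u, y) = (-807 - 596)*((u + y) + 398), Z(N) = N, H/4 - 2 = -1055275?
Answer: -3088592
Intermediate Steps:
H = -4221092 (H = 8 + 4*(-1055275) = 8 - 4221100 = -4221092)
v(u, y) = -558394 - 1403*u - 1403*y (v(u, y) = -1403*(398 + u + y) = -558394 - 1403*u - 1403*y)
(H - 393964) + v(Z(-10), -1476) = (-4221092 - 393964) + (-558394 - 1403*(-10) - 1403*(-1476)) = -4615056 + (-558394 + 14030 + 2070828) = -4615056 + 1526464 = -3088592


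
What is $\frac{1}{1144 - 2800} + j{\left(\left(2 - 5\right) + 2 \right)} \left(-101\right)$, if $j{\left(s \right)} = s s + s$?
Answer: $- \frac{1}{1656} \approx -0.00060386$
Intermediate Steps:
$j{\left(s \right)} = s + s^{2}$ ($j{\left(s \right)} = s^{2} + s = s + s^{2}$)
$\frac{1}{1144 - 2800} + j{\left(\left(2 - 5\right) + 2 \right)} \left(-101\right) = \frac{1}{1144 - 2800} + \left(\left(2 - 5\right) + 2\right) \left(1 + \left(\left(2 - 5\right) + 2\right)\right) \left(-101\right) = \frac{1}{-1656} + \left(-3 + 2\right) \left(1 + \left(-3 + 2\right)\right) \left(-101\right) = - \frac{1}{1656} + - (1 - 1) \left(-101\right) = - \frac{1}{1656} + \left(-1\right) 0 \left(-101\right) = - \frac{1}{1656} + 0 \left(-101\right) = - \frac{1}{1656} + 0 = - \frac{1}{1656}$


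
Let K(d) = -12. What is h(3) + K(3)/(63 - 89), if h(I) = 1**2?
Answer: 19/13 ≈ 1.4615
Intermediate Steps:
h(I) = 1
h(3) + K(3)/(63 - 89) = 1 - 12/(63 - 89) = 1 - 12/(-26) = 1 - 1/26*(-12) = 1 + 6/13 = 19/13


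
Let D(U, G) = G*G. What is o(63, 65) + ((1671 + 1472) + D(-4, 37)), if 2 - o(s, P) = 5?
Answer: 4509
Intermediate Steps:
D(U, G) = G²
o(s, P) = -3 (o(s, P) = 2 - 1*5 = 2 - 5 = -3)
o(63, 65) + ((1671 + 1472) + D(-4, 37)) = -3 + ((1671 + 1472) + 37²) = -3 + (3143 + 1369) = -3 + 4512 = 4509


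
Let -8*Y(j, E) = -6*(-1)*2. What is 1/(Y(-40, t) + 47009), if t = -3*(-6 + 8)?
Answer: 2/94015 ≈ 2.1273e-5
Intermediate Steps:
t = -6 (t = -3*2 = -6)
Y(j, E) = -3/2 (Y(j, E) = -(-6*(-1))*2/8 = -3*2/4 = -1/8*12 = -3/2)
1/(Y(-40, t) + 47009) = 1/(-3/2 + 47009) = 1/(94015/2) = 2/94015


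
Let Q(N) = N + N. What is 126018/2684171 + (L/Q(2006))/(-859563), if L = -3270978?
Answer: 24631186097047/514252382112182 ≈ 0.047897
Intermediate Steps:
Q(N) = 2*N
126018/2684171 + (L/Q(2006))/(-859563) = 126018/2684171 - 3270978/(2*2006)/(-859563) = 126018*(1/2684171) - 3270978/4012*(-1/859563) = 126018/2684171 - 3270978*1/4012*(-1/859563) = 126018/2684171 - 1635489/2006*(-1/859563) = 126018/2684171 + 181721/191587042 = 24631186097047/514252382112182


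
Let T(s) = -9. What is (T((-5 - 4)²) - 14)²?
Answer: 529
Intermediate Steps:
(T((-5 - 4)²) - 14)² = (-9 - 14)² = (-23)² = 529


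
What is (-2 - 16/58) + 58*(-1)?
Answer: -1748/29 ≈ -60.276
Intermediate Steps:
(-2 - 16/58) + 58*(-1) = (-2 - 16*1/58) - 58 = (-2 - 8/29) - 58 = -66/29 - 58 = -1748/29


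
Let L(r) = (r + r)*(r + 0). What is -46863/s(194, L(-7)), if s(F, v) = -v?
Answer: 46863/98 ≈ 478.19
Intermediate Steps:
L(r) = 2*r**2 (L(r) = (2*r)*r = 2*r**2)
-46863/s(194, L(-7)) = -46863/((-2*(-7)**2)) = -46863/((-2*49)) = -46863/((-1*98)) = -46863/(-98) = -46863*(-1/98) = 46863/98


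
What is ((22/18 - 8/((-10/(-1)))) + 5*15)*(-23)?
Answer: -78062/45 ≈ -1734.7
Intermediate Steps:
((22/18 - 8/((-10/(-1)))) + 5*15)*(-23) = ((22*(1/18) - 8/((-10*(-1)))) + 75)*(-23) = ((11/9 - 8/10) + 75)*(-23) = ((11/9 - 8*⅒) + 75)*(-23) = ((11/9 - ⅘) + 75)*(-23) = (19/45 + 75)*(-23) = (3394/45)*(-23) = -78062/45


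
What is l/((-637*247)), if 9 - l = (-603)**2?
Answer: 363600/157339 ≈ 2.3109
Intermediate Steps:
l = -363600 (l = 9 - 1*(-603)**2 = 9 - 1*363609 = 9 - 363609 = -363600)
l/((-637*247)) = -363600/((-637*247)) = -363600/(-157339) = -363600*(-1/157339) = 363600/157339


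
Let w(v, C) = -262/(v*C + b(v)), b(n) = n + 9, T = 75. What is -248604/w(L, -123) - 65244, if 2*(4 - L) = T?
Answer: 500594028/131 ≈ 3.8213e+6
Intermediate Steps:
b(n) = 9 + n
L = -67/2 (L = 4 - ½*75 = 4 - 75/2 = -67/2 ≈ -33.500)
w(v, C) = -262/(9 + v + C*v) (w(v, C) = -262/(v*C + (9 + v)) = -262/(C*v + (9 + v)) = -262/(9 + v + C*v))
-248604/w(L, -123) - 65244 = -248604/((-262/(9 - 67/2 - 123*(-67/2)))) - 65244 = -248604/((-262/(9 - 67/2 + 8241/2))) - 65244 = -248604/((-262/4096)) - 65244 = -248604/((-262*1/4096)) - 65244 = -248604/(-131/2048) - 65244 = -248604*(-2048/131) - 65244 = 509140992/131 - 65244 = 500594028/131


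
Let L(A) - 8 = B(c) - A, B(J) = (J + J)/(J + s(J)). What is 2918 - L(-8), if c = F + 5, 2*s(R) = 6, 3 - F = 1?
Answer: 14503/5 ≈ 2900.6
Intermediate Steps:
F = 2 (F = 3 - 1*1 = 3 - 1 = 2)
s(R) = 3 (s(R) = (1/2)*6 = 3)
c = 7 (c = 2 + 5 = 7)
B(J) = 2*J/(3 + J) (B(J) = (J + J)/(J + 3) = (2*J)/(3 + J) = 2*J/(3 + J))
L(A) = 47/5 - A (L(A) = 8 + (2*7/(3 + 7) - A) = 8 + (2*7/10 - A) = 8 + (2*7*(1/10) - A) = 8 + (7/5 - A) = 47/5 - A)
2918 - L(-8) = 2918 - (47/5 - 1*(-8)) = 2918 - (47/5 + 8) = 2918 - 1*87/5 = 2918 - 87/5 = 14503/5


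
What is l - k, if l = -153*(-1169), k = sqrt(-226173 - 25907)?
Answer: 178857 - 4*I*sqrt(15755) ≈ 1.7886e+5 - 502.08*I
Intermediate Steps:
k = 4*I*sqrt(15755) (k = sqrt(-252080) = 4*I*sqrt(15755) ≈ 502.08*I)
l = 178857
l - k = 178857 - 4*I*sqrt(15755)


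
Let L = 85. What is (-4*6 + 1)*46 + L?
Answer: -973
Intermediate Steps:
(-4*6 + 1)*46 + L = (-4*6 + 1)*46 + 85 = (-24 + 1)*46 + 85 = -23*46 + 85 = -1058 + 85 = -973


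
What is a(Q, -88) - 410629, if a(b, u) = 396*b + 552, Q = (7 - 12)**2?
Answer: -400177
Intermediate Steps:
Q = 25 (Q = (-5)**2 = 25)
a(b, u) = 552 + 396*b
a(Q, -88) - 410629 = (552 + 396*25) - 410629 = (552 + 9900) - 410629 = 10452 - 410629 = -400177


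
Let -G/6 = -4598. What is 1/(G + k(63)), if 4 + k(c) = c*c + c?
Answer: 1/31616 ≈ 3.1630e-5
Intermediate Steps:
k(c) = -4 + c + c² (k(c) = -4 + (c*c + c) = -4 + (c² + c) = -4 + (c + c²) = -4 + c + c²)
G = 27588 (G = -6*(-4598) = 27588)
1/(G + k(63)) = 1/(27588 + (-4 + 63 + 63²)) = 1/(27588 + (-4 + 63 + 3969)) = 1/(27588 + 4028) = 1/31616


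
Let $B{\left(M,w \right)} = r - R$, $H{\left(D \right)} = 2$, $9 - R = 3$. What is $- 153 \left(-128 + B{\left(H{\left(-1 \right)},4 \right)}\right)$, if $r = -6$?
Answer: $21420$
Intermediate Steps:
$R = 6$ ($R = 9 - 3 = 6$)
$B{\left(M,w \right)} = -12$ ($B{\left(M,w \right)} = -6 - 6 = -12$)
$- 153 \left(-128 + B{\left(H{\left(-1 \right)},4 \right)}\right) = - 153 \left(-128 - 12\right) = \left(-153\right) \left(-140\right) = 21420$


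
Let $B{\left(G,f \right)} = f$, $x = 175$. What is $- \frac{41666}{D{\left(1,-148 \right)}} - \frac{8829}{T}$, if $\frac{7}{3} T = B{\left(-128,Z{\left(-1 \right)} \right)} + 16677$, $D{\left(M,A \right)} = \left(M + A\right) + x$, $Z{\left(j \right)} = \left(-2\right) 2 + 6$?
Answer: $- \frac{347762021}{233506} \approx -1489.3$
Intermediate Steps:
$Z{\left(j \right)} = 2$ ($Z{\left(j \right)} = -4 + 6 = 2$)
$D{\left(M,A \right)} = 175 + A + M$ ($D{\left(M,A \right)} = \left(M + A\right) + 175 = \left(A + M\right) + 175 = 175 + A + M$)
$T = \frac{50037}{7}$ ($T = \frac{3 \left(2 + 16677\right)}{7} = \frac{3}{7} \cdot 16679 = \frac{50037}{7} \approx 7148.1$)
$- \frac{41666}{D{\left(1,-148 \right)}} - \frac{8829}{T} = - \frac{41666}{175 - 148 + 1} - \frac{8829}{\frac{50037}{7}} = - \frac{41666}{28} - \frac{20601}{16679} = \left(-41666\right) \frac{1}{28} - \frac{20601}{16679} = - \frac{20833}{14} - \frac{20601}{16679} = - \frac{347762021}{233506}$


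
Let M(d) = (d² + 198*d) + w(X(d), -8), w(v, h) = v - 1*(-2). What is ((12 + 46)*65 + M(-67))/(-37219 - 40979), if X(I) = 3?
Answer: 2501/39099 ≈ 0.063966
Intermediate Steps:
w(v, h) = 2 + v (w(v, h) = v + 2 = 2 + v)
M(d) = 5 + d² + 198*d (M(d) = (d² + 198*d) + (2 + 3) = (d² + 198*d) + 5 = 5 + d² + 198*d)
((12 + 46)*65 + M(-67))/(-37219 - 40979) = ((12 + 46)*65 + (5 + (-67)² + 198*(-67)))/(-37219 - 40979) = (58*65 + (5 + 4489 - 13266))/(-78198) = (3770 - 8772)*(-1/78198) = -5002*(-1/78198) = 2501/39099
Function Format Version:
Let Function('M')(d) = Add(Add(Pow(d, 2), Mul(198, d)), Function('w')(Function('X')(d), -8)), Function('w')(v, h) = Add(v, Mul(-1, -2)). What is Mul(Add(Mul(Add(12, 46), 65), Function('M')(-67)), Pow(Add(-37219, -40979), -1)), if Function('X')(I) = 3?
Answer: Rational(2501, 39099) ≈ 0.063966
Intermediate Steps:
Function('w')(v, h) = Add(2, v) (Function('w')(v, h) = Add(v, 2) = Add(2, v))
Function('M')(d) = Add(5, Pow(d, 2), Mul(198, d)) (Function('M')(d) = Add(Add(Pow(d, 2), Mul(198, d)), Add(2, 3)) = Add(Add(Pow(d, 2), Mul(198, d)), 5) = Add(5, Pow(d, 2), Mul(198, d)))
Mul(Add(Mul(Add(12, 46), 65), Function('M')(-67)), Pow(Add(-37219, -40979), -1)) = Mul(Add(Mul(Add(12, 46), 65), Add(5, Pow(-67, 2), Mul(198, -67))), Pow(Add(-37219, -40979), -1)) = Mul(Add(Mul(58, 65), Add(5, 4489, -13266)), Pow(-78198, -1)) = Mul(Add(3770, -8772), Rational(-1, 78198)) = Mul(-5002, Rational(-1, 78198)) = Rational(2501, 39099)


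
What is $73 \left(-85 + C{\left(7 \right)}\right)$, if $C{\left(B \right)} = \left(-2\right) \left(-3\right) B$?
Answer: $-3139$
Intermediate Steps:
$C{\left(B \right)} = 6 B$
$73 \left(-85 + C{\left(7 \right)}\right) = 73 \left(-85 + 6 \cdot 7\right) = 73 \left(-85 + 42\right) = 73 \left(-43\right) = -3139$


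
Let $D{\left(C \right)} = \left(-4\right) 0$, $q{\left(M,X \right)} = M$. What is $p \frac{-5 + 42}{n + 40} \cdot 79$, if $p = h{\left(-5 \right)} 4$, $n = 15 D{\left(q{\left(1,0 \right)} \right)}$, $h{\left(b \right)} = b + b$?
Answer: $-2923$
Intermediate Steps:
$D{\left(C \right)} = 0$
$h{\left(b \right)} = 2 b$
$n = 0$ ($n = 15 \cdot 0 = 0$)
$p = -40$ ($p = 2 \left(-5\right) 4 = \left(-10\right) 4 = -40$)
$p \frac{-5 + 42}{n + 40} \cdot 79 = - 40 \frac{-5 + 42}{0 + 40} \cdot 79 = - 40 \cdot \frac{37}{40} \cdot 79 = - 40 \cdot 37 \cdot \frac{1}{40} \cdot 79 = \left(-40\right) \frac{37}{40} \cdot 79 = \left(-37\right) 79 = -2923$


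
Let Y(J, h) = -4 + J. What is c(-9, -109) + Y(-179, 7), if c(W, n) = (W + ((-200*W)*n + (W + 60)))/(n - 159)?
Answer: 73557/134 ≈ 548.93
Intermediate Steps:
c(W, n) = (60 + 2*W - 200*W*n)/(-159 + n) (c(W, n) = (W + (-200*W*n + (60 + W)))/(-159 + n) = (W + (60 + W - 200*W*n))/(-159 + n) = (60 + 2*W - 200*W*n)/(-159 + n))
c(-9, -109) + Y(-179, 7) = 2*(30 - 9 - 100*(-9)*(-109))/(-159 - 109) + (-4 - 179) = 2*(30 - 9 - 98100)/(-268) - 183 = 2*(-1/268)*(-98079) - 183 = 98079/134 - 183 = 73557/134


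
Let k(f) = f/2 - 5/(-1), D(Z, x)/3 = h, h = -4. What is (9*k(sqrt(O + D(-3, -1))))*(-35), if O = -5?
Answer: -1575 - 315*I*sqrt(17)/2 ≈ -1575.0 - 649.39*I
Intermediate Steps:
D(Z, x) = -12 (D(Z, x) = 3*(-4) = -12)
k(f) = 5 + f/2 (k(f) = f*(1/2) - 5*(-1) = f/2 + 5 = 5 + f/2)
(9*k(sqrt(O + D(-3, -1))))*(-35) = (9*(5 + sqrt(-5 - 12)/2))*(-35) = (9*(5 + sqrt(-17)/2))*(-35) = (9*(5 + (I*sqrt(17))/2))*(-35) = (9*(5 + I*sqrt(17)/2))*(-35) = (45 + 9*I*sqrt(17)/2)*(-35) = -1575 - 315*I*sqrt(17)/2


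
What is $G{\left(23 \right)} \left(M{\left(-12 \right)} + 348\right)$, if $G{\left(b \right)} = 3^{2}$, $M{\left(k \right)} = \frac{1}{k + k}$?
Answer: $\frac{25053}{8} \approx 3131.6$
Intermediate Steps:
$M{\left(k \right)} = \frac{1}{2 k}$
$G{\left(b \right)} = 9$
$G{\left(23 \right)} \left(M{\left(-12 \right)} + 348\right) = 9 \left(\frac{1}{2 \left(-12\right)} + 348\right) = 9 \left(\frac{1}{2} \left(- \frac{1}{12}\right) + 348\right) = 9 \left(- \frac{1}{24} + 348\right) = 9 \cdot \frac{8351}{24} = \frac{25053}{8}$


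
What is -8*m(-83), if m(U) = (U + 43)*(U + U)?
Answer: -53120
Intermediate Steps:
m(U) = 2*U*(43 + U) (m(U) = (43 + U)*(2*U) = 2*U*(43 + U))
-8*m(-83) = -16*(-83)*(43 - 83) = -16*(-83)*(-40) = -8*6640 = -53120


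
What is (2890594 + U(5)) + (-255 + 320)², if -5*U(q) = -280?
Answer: 2894875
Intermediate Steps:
U(q) = 56 (U(q) = -⅕*(-280) = 56)
(2890594 + U(5)) + (-255 + 320)² = (2890594 + 56) + (-255 + 320)² = 2890650 + 65² = 2890650 + 4225 = 2894875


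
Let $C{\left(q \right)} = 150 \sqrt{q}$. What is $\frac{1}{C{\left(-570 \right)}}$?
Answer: $- \frac{i \sqrt{570}}{85500} \approx - 0.00027924 i$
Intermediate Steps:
$\frac{1}{C{\left(-570 \right)}} = \frac{1}{150 \sqrt{-570}} = \frac{1}{150 i \sqrt{570}} = - \frac{i \sqrt{570}}{85500}$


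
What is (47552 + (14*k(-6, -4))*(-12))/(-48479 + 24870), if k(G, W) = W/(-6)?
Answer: -47440/23609 ≈ -2.0094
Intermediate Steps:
k(G, W) = -W/6 (k(G, W) = W*(-1/6) = -W/6)
(47552 + (14*k(-6, -4))*(-12))/(-48479 + 24870) = (47552 + (14*(-1/6*(-4)))*(-12))/(-48479 + 24870) = (47552 + (14*(2/3))*(-12))/(-23609) = (47552 + (28/3)*(-12))*(-1/23609) = (47552 - 112)*(-1/23609) = 47440*(-1/23609) = -47440/23609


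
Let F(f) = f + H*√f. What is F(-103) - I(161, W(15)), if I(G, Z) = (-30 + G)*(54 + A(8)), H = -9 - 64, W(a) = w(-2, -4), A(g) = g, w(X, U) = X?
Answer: -8225 - 73*I*√103 ≈ -8225.0 - 740.87*I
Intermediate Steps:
W(a) = -2
H = -73
I(G, Z) = -1860 + 62*G (I(G, Z) = (-30 + G)*(54 + 8) = (-30 + G)*62 = -1860 + 62*G)
F(f) = f - 73*√f
F(-103) - I(161, W(15)) = (-103 - 73*I*√103) - (-1860 + 62*161) = (-103 - 73*I*√103) - (-1860 + 9982) = (-103 - 73*I*√103) - 1*8122 = (-103 - 73*I*√103) - 8122 = -8225 - 73*I*√103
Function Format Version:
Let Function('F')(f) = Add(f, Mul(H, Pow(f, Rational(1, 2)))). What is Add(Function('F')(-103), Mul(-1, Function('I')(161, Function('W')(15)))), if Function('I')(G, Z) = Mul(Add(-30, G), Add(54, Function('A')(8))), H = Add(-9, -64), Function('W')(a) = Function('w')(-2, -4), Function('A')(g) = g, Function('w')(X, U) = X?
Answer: Add(-8225, Mul(-73, I, Pow(103, Rational(1, 2)))) ≈ Add(-8225.0, Mul(-740.87, I))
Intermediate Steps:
Function('W')(a) = -2
H = -73
Function('I')(G, Z) = Add(-1860, Mul(62, G)) (Function('I')(G, Z) = Mul(Add(-30, G), Add(54, 8)) = Mul(Add(-30, G), 62) = Add(-1860, Mul(62, G)))
Function('F')(f) = Add(f, Mul(-73, Pow(f, Rational(1, 2))))
Add(Function('F')(-103), Mul(-1, Function('I')(161, Function('W')(15)))) = Add(Add(-103, Mul(-73, Pow(-103, Rational(1, 2)))), Mul(-1, Add(-1860, Mul(62, 161)))) = Add(Add(-103, Mul(-73, Mul(I, Pow(103, Rational(1, 2))))), Mul(-1, Add(-1860, 9982))) = Add(Add(-103, Mul(-73, I, Pow(103, Rational(1, 2)))), Mul(-1, 8122)) = Add(Add(-103, Mul(-73, I, Pow(103, Rational(1, 2)))), -8122) = Add(-8225, Mul(-73, I, Pow(103, Rational(1, 2))))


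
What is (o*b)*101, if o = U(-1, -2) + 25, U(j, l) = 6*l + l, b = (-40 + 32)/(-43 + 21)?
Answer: 404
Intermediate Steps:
b = 4/11 (b = -8/(-22) = -8*(-1/22) = 4/11 ≈ 0.36364)
U(j, l) = 7*l
o = 11 (o = 7*(-2) + 25 = -14 + 25 = 11)
(o*b)*101 = (11*(4/11))*101 = 4*101 = 404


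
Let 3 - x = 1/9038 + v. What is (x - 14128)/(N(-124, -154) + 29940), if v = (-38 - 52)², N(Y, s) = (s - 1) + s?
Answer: -66956517/89268326 ≈ -0.75006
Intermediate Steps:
N(Y, s) = -1 + 2*s (N(Y, s) = (-1 + s) + s = -1 + 2*s)
v = 8100 (v = (-90)² = 8100)
x = -73180687/9038 (x = 3 - (1/9038 + 8100) = 3 - 1*73207801/9038 = 3 - 73207801/9038 = -73180687/9038 ≈ -8097.0)
(x - 14128)/(N(-124, -154) + 29940) = (-73180687/9038 - 14128)/((-1 + 2*(-154)) + 29940) = -200869551/(9038*((-1 - 308) + 29940)) = -200869551/(9038*(-309 + 29940)) = -200869551/9038/29631 = -200869551/9038*1/29631 = -66956517/89268326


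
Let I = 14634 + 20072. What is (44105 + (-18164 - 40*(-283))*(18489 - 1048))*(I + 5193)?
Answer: -4760832428001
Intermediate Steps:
I = 34706
(44105 + (-18164 - 40*(-283))*(18489 - 1048))*(I + 5193) = (44105 + (-18164 - 40*(-283))*(18489 - 1048))*(34706 + 5193) = (44105 + (-18164 + 11320)*17441)*39899 = (44105 - 6844*17441)*39899 = (44105 - 119366204)*39899 = -119322099*39899 = -4760832428001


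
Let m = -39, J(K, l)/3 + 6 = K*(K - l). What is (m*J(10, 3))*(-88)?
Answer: 658944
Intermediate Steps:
J(K, l) = -18 + 3*K*(K - l) (J(K, l) = -18 + 3*(K*(K - l)) = -18 + 3*K*(K - l))
(m*J(10, 3))*(-88) = -39*(-18 + 3*10² - 3*10*3)*(-88) = -39*(-18 + 3*100 - 90)*(-88) = -39*(-18 + 300 - 90)*(-88) = -39*192*(-88) = -7488*(-88) = 658944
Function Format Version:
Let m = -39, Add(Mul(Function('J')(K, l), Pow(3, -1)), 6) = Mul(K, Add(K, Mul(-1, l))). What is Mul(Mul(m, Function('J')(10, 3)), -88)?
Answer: 658944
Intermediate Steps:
Function('J')(K, l) = Add(-18, Mul(3, K, Add(K, Mul(-1, l)))) (Function('J')(K, l) = Add(-18, Mul(3, Mul(K, Add(K, Mul(-1, l))))) = Add(-18, Mul(3, K, Add(K, Mul(-1, l)))))
Mul(Mul(m, Function('J')(10, 3)), -88) = Mul(Mul(-39, Add(-18, Mul(3, Pow(10, 2)), Mul(-3, 10, 3))), -88) = Mul(Mul(-39, Add(-18, Mul(3, 100), -90)), -88) = Mul(Mul(-39, Add(-18, 300, -90)), -88) = Mul(Mul(-39, 192), -88) = Mul(-7488, -88) = 658944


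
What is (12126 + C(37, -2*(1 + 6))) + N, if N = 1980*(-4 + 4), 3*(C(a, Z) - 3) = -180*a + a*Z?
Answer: 29209/3 ≈ 9736.3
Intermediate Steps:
C(a, Z) = 3 - 60*a + Z*a/3 (C(a, Z) = 3 + (-180*a + a*Z)/3 = 3 + (-180*a + Z*a)/3 = 3 + (-60*a + Z*a/3) = 3 - 60*a + Z*a/3)
N = 0 (N = 1980*0 = 0)
(12126 + C(37, -2*(1 + 6))) + N = (12126 + (3 - 60*37 + (⅓)*(-2*(1 + 6))*37)) + 0 = (12126 + (3 - 2220 + (⅓)*(-2*7)*37)) + 0 = (12126 + (3 - 2220 + (⅓)*(-14)*37)) + 0 = (12126 + (3 - 2220 - 518/3)) + 0 = (12126 - 7169/3) + 0 = 29209/3 + 0 = 29209/3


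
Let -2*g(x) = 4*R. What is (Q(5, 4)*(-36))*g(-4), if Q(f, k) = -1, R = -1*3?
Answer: 216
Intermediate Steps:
R = -3
g(x) = 6 (g(x) = -2*(-3) = -1/2*(-12) = 6)
(Q(5, 4)*(-36))*g(-4) = -1*(-36)*6 = 36*6 = 216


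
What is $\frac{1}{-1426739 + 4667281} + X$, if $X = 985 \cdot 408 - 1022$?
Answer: $\frac{1298997185037}{3240542} \approx 4.0086 \cdot 10^{5}$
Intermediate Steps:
$X = 400858$ ($X = 401880 - 1022 = 400858$)
$\frac{1}{-1426739 + 4667281} + X = \frac{1}{-1426739 + 4667281} + 400858 = \frac{1}{3240542} + 400858 = \frac{1298997185037}{3240542}$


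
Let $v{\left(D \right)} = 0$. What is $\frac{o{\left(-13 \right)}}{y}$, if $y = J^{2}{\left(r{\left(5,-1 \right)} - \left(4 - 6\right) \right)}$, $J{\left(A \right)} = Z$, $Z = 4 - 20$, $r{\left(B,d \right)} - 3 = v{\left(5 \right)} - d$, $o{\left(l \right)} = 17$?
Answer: $\frac{17}{256} \approx 0.066406$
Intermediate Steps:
$r{\left(B,d \right)} = 3 - d$ ($r{\left(B,d \right)} = 3 + \left(0 - d\right) = 3 - d$)
$Z = -16$ ($Z = 4 - 20 = -16$)
$J{\left(A \right)} = -16$
$y = 256$ ($y = \left(-16\right)^{2} = 256$)
$\frac{o{\left(-13 \right)}}{y} = \frac{17}{256}$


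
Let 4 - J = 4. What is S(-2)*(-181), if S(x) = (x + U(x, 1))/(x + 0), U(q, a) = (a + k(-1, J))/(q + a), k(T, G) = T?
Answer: -181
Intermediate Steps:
J = 0 (J = 4 - 1*4 = 4 - 4 = 0)
U(q, a) = (-1 + a)/(a + q) (U(q, a) = (a - 1)/(q + a) = (-1 + a)/(a + q))
S(x) = 1 (S(x) = (x + (-1 + 1)/(1 + x))/(x + 0) = (x + 0/(1 + x))/x = (x + 0)/x = x/x = 1)
S(-2)*(-181) = 1*(-181) = -181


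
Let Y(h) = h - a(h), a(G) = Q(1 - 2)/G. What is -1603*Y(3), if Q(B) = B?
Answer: -16030/3 ≈ -5343.3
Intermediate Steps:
a(G) = -1/G (a(G) = (1 - 2)/G = -1/G)
Y(h) = h + 1/h (Y(h) = h - (-1)/h = h + 1/h)
-1603*Y(3) = -1603*(3 + 1/3) = -1603*(3 + ⅓) = -1603*10/3 = -16030/3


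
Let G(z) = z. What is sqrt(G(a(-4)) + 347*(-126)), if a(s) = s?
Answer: I*sqrt(43726) ≈ 209.11*I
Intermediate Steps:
sqrt(G(a(-4)) + 347*(-126)) = sqrt(-4 + 347*(-126)) = sqrt(-4 - 43722) = sqrt(-43726) = I*sqrt(43726)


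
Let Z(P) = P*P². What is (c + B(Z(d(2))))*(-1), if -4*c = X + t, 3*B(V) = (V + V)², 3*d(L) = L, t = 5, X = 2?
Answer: 14285/8748 ≈ 1.6329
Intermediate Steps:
d(L) = L/3
Z(P) = P³
B(V) = 4*V²/3 (B(V) = (V + V)²/3 = (2*V)²/3 = (4*V²)/3 = 4*V²/3)
c = -7/4 (c = -(2 + 5)/4 = -¼*7 = -7/4 ≈ -1.7500)
(c + B(Z(d(2))))*(-1) = (-7/4 + 4*(((⅓)*2)³)²/3)*(-1) = (-7/4 + 4*((⅔)³)²/3)*(-1) = (-7/4 + 4*(8/27)²/3)*(-1) = (-7/4 + (4/3)*(64/729))*(-1) = (-7/4 + 256/2187)*(-1) = -14285/8748*(-1) = 14285/8748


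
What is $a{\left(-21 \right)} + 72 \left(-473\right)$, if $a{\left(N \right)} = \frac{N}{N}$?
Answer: $-34055$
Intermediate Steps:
$a{\left(N \right)} = 1$
$a{\left(-21 \right)} + 72 \left(-473\right) = 1 + 72 \left(-473\right) = 1 - 34056 = -34055$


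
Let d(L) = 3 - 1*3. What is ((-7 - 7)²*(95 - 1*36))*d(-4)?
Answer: 0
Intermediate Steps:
d(L) = 0 (d(L) = 3 - 3 = 0)
((-7 - 7)²*(95 - 1*36))*d(-4) = ((-7 - 7)²*(95 - 1*36))*0 = ((-14)²*(95 - 36))*0 = (196*59)*0 = 11564*0 = 0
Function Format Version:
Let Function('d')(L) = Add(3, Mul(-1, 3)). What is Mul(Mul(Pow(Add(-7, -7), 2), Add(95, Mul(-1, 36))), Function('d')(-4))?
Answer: 0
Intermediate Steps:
Function('d')(L) = 0 (Function('d')(L) = Add(3, -3) = 0)
Mul(Mul(Pow(Add(-7, -7), 2), Add(95, Mul(-1, 36))), Function('d')(-4)) = Mul(Mul(Pow(Add(-7, -7), 2), Add(95, Mul(-1, 36))), 0) = Mul(Mul(Pow(-14, 2), Add(95, -36)), 0) = Mul(Mul(196, 59), 0) = Mul(11564, 0) = 0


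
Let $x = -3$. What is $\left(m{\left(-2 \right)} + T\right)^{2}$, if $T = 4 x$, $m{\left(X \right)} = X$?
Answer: $196$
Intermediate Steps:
$T = -12$ ($T = 4 \left(-3\right) = -12$)
$\left(m{\left(-2 \right)} + T\right)^{2} = \left(-2 - 12\right)^{2} = \left(-14\right)^{2} = 196$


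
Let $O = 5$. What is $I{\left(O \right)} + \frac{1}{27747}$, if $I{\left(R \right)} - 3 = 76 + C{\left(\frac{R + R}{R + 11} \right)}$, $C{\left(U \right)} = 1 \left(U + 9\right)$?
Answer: $\frac{19672631}{221976} \approx 88.625$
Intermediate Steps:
$C{\left(U \right)} = 9 + U$ ($C{\left(U \right)} = 1 \left(9 + U\right) = 9 + U$)
$I{\left(R \right)} = 88 + \frac{2 R}{11 + R}$ ($I{\left(R \right)} = 3 + \left(76 + \left(9 + \frac{R + R}{R + 11}\right)\right) = 3 + \left(76 + \left(9 + \frac{2 R}{11 + R}\right)\right) = 3 + \left(85 + \frac{2 R}{11 + R}\right) = 88 + \frac{2 R}{11 + R}$)
$I{\left(O \right)} + \frac{1}{27747} = \frac{2 \left(484 + 45 \cdot 5\right)}{11 + 5} + \frac{1}{27747} = \frac{2 \left(484 + 225\right)}{16} + \frac{1}{27747} = 2 \cdot \frac{1}{16} \cdot 709 + \frac{1}{27747} = \frac{709}{8} + \frac{1}{27747} = \frac{19672631}{221976}$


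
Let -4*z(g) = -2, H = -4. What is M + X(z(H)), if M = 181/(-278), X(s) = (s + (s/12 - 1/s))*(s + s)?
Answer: -7037/3336 ≈ -2.1094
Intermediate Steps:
z(g) = 1/2 (z(g) = -1/4*(-2) = 1/2)
X(s) = 2*s*(-1/s + 13*s/12) (X(s) = (s + (s*(1/12) - 1/s))*(2*s) = (s + (s/12 - 1/s))*(2*s) = (s + (-1/s + s/12))*(2*s) = (-1/s + 13*s/12)*(2*s) = 2*s*(-1/s + 13*s/12))
M = -181/278 (M = 181*(-1/278) = -181/278 ≈ -0.65108)
M + X(z(H)) = -181/278 + (-2 + 13*(1/2)**2/6) = -181/278 + (-2 + (13/6)*(1/4)) = -181/278 + (-2 + 13/24) = -181/278 - 35/24 = -7037/3336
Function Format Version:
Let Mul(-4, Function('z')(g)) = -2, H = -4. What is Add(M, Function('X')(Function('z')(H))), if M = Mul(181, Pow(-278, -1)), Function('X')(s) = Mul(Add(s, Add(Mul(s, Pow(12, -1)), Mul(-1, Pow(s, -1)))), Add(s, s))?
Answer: Rational(-7037, 3336) ≈ -2.1094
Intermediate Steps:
Function('z')(g) = Rational(1, 2) (Function('z')(g) = Mul(Rational(-1, 4), -2) = Rational(1, 2))
Function('X')(s) = Mul(2, s, Add(Mul(-1, Pow(s, -1)), Mul(Rational(13, 12), s))) (Function('X')(s) = Mul(Add(s, Add(Mul(s, Rational(1, 12)), Mul(-1, Pow(s, -1)))), Mul(2, s)) = Mul(Add(s, Add(Mul(Rational(1, 12), s), Mul(-1, Pow(s, -1)))), Mul(2, s)) = Mul(Add(s, Add(Mul(-1, Pow(s, -1)), Mul(Rational(1, 12), s))), Mul(2, s)) = Mul(Add(Mul(-1, Pow(s, -1)), Mul(Rational(13, 12), s)), Mul(2, s)) = Mul(2, s, Add(Mul(-1, Pow(s, -1)), Mul(Rational(13, 12), s))))
M = Rational(-181, 278) (M = Mul(181, Rational(-1, 278)) = Rational(-181, 278) ≈ -0.65108)
Add(M, Function('X')(Function('z')(H))) = Add(Rational(-181, 278), Add(-2, Mul(Rational(13, 6), Pow(Rational(1, 2), 2)))) = Add(Rational(-181, 278), Add(-2, Mul(Rational(13, 6), Rational(1, 4)))) = Add(Rational(-181, 278), Add(-2, Rational(13, 24))) = Add(Rational(-181, 278), Rational(-35, 24)) = Rational(-7037, 3336)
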